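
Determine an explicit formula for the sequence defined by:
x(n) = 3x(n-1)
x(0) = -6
This is a homogeneous first-order recurrence with ratio 3.
By induction x(n) = x(0) · (3)^n = - 6 \cdot 3^{n}.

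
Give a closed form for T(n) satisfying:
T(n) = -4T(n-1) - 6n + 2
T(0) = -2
First-order linear with linear forcing.
Homogeneous solution: T_h(n) = A·(-4)^n.
Try particular T_p(n) = pn + q. Substituting:
  pn + q = -4(p(n-1) + q) - 6n + 2.
Matching the n-coefficient: p = -4p - 6 ⇒ p = - \frac{6}{5}.
Matching constants: q = 4p - 4q + 2 ⇒ q = - \frac{14}{25}.
General: T(n) = A·(-4)^n - \frac{6 n}{5} - \frac{14}{25}.
Apply T(0) = -2: A - \frac{14}{25} = -2 ⇒ A = - \frac{36}{25}.
So T(n) = - \frac{36 \left(-4\right)^{n}}{25} - \frac{6 n}{5} - \frac{14}{25}.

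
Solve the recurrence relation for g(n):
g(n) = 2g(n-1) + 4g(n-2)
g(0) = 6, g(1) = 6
Characteristic equation: x² - 2x - 4 = 0.
Discriminant Δ = (2)² + 4·(4) = 20.
Roots r₁,₂ = (2 ± √20)/2, so r₁ = 1 + \sqrt{5}, r₂ = 1 - \sqrt{5}.
General solution: g(n) = A·r₁^n + B·r₂^n.
From the initial conditions, A + B = 6 and r₁A + r₂B = 6.
Since r₁ - r₂ = √20: A = (6 - (6)r₂)/√20 = 3, and B = 6 - A = 3.
So g(n) = \left(3\right)\left(1 + \sqrt{5}\right)^n + \left(3\right)\left(1 - \sqrt{5}\right)^n.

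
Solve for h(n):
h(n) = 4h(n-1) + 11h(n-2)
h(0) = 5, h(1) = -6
Characteristic equation: x² - 4x - 11 = 0.
Discriminant Δ = (4)² + 4·(11) = 60.
Roots r₁,₂ = (4 ± √60)/2, so r₁ = 2 + \sqrt{15}, r₂ = 2 - \sqrt{15}.
General solution: h(n) = A·r₁^n + B·r₂^n.
From the initial conditions, A + B = 5 and r₁A + r₂B = -6.
Since r₁ - r₂ = √60: A = (-6 - (5)r₂)/√60 = \frac{5}{2} - \frac{8 \sqrt{15}}{15}, and B = 5 - A = \frac{8 \sqrt{15}}{15} + \frac{5}{2}.
So h(n) = \left(\frac{5}{2} - \frac{8 \sqrt{15}}{15}\right)\left(2 + \sqrt{15}\right)^n + \left(\frac{8 \sqrt{15}}{15} + \frac{5}{2}\right)\left(2 - \sqrt{15}\right)^n.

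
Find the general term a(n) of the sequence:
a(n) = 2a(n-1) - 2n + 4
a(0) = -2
First-order linear with linear forcing.
Homogeneous solution: a_h(n) = A·(2)^n.
Try particular a_p(n) = pn + q. Substituting:
  pn + q = 2(p(n-1) + q) - 2n + 4.
Matching the n-coefficient: p = 2p - 2 ⇒ p = 2.
Matching constants: q = -2p + 2q + 4 ⇒ q = 0.
General: a(n) = A·(2)^n + 2 n + 0.
Apply a(0) = -2: A + 0 = -2 ⇒ A = -2.
So a(n) = - 2 \cdot 2^{n} + 2 n.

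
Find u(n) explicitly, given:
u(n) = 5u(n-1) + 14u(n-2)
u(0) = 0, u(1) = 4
Characteristic equation: x² - 5x - 14 = 0, which factors as (x - (-2))(x - (7)) = 0.
Roots r₁ = -2, r₂ = 7 (distinct).
General solution: u(n) = A·(-2)^n + B·(7)^n.
From u(0) = 0: A + B = 0.
From u(1) = 4: -2A + 7B = 4.
Solving: A = - \frac{4}{9}, B = \frac{4}{9}.
So u(n) = - \frac{4 \left(-2\right)^{n}}{9} + \frac{4 \cdot 7^{n}}{9}.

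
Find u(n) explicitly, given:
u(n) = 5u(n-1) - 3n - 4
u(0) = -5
First-order linear with linear forcing.
Homogeneous solution: u_h(n) = A·(5)^n.
Try particular u_p(n) = pn + q. Substituting:
  pn + q = 5(p(n-1) + q) - 3n - 4.
Matching the n-coefficient: p = 5p - 3 ⇒ p = \frac{3}{4}.
Matching constants: q = -5p + 5q - 4 ⇒ q = \frac{31}{16}.
General: u(n) = A·(5)^n + \frac{3 n}{4} + \frac{31}{16}.
Apply u(0) = -5: A + \frac{31}{16} = -5 ⇒ A = - \frac{111}{16}.
So u(n) = - \frac{111 \cdot 5^{n}}{16} + \frac{3 n}{4} + \frac{31}{16}.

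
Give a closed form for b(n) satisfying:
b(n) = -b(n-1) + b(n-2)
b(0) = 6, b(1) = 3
Characteristic equation: x² + x - 1 = 0.
Discriminant Δ = (-1)² + 4·(1) = 5.
Roots r₁,₂ = (-1 ± √5)/2, so r₁ = - \frac{1}{2} + \frac{\sqrt{5}}{2}, r₂ = - \frac{\sqrt{5}}{2} - \frac{1}{2}.
General solution: b(n) = A·r₁^n + B·r₂^n.
From the initial conditions, A + B = 6 and r₁A + r₂B = 3.
Since r₁ - r₂ = √5: A = (3 - (6)r₂)/√5 = \frac{6 \sqrt{5}}{5} + 3, and B = 6 - A = 3 - \frac{6 \sqrt{5}}{5}.
So b(n) = \left(\frac{6 \sqrt{5}}{5} + 3\right)\left(- \frac{1}{2} + \frac{\sqrt{5}}{2}\right)^n + \left(3 - \frac{6 \sqrt{5}}{5}\right)\left(- \frac{\sqrt{5}}{2} - \frac{1}{2}\right)^n.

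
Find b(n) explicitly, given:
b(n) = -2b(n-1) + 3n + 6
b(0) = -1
First-order linear with linear forcing.
Homogeneous solution: b_h(n) = A·(-2)^n.
Try particular b_p(n) = pn + q. Substituting:
  pn + q = -2(p(n-1) + q) + 3n + 6.
Matching the n-coefficient: p = -2p + 3 ⇒ p = 1.
Matching constants: q = 2p - 2q + 6 ⇒ q = \frac{8}{3}.
General: b(n) = A·(-2)^n + n + \frac{8}{3}.
Apply b(0) = -1: A + \frac{8}{3} = -1 ⇒ A = - \frac{11}{3}.
So b(n) = - \frac{11 \left(-2\right)^{n}}{3} + n + \frac{8}{3}.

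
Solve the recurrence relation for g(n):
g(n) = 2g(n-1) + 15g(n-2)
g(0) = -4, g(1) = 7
Characteristic equation: x² - 2x - 15 = 0, which factors as (x - (-3))(x - (5)) = 0.
Roots r₁ = -3, r₂ = 5 (distinct).
General solution: g(n) = A·(-3)^n + B·(5)^n.
From g(0) = -4: A + B = -4.
From g(1) = 7: -3A + 5B = 7.
Solving: A = - \frac{27}{8}, B = - \frac{5}{8}.
So g(n) = - \frac{27 \left(-3\right)^{n}}{8} - \frac{5 \cdot 5^{n}}{8}.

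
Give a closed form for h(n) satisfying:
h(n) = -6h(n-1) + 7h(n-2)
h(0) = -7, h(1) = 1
Characteristic equation: x² + 6x - 7 = 0, which factors as (x - (1))(x - (-7)) = 0.
Roots r₁ = 1, r₂ = -7 (distinct).
General solution: h(n) = A·(1)^n + B·(-7)^n.
From h(0) = -7: A + B = -7.
From h(1) = 1: A - 7B = 1.
Solving: A = -6, B = -1.
So h(n) = - \left(-7\right)^{n} - 6.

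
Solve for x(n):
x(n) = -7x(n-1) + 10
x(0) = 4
First-order linear non-homogeneous.
Homogeneous solution: x_h(n) = A·(-7)^n.
Try constant particular solution x_p = K: K = -7K + 10 ⇒ K = \frac{5}{4}.
General: x(n) = A·(-7)^n + \frac{5}{4}.
Apply x(0) = 4: A + \frac{5}{4} = 4 ⇒ A = \frac{11}{4}.
So x(n) = \frac{11 \left(-7\right)^{n}}{4} + \frac{5}{4}.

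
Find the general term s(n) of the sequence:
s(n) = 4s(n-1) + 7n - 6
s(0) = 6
First-order linear with linear forcing.
Homogeneous solution: s_h(n) = A·(4)^n.
Try particular s_p(n) = pn + q. Substituting:
  pn + q = 4(p(n-1) + q) + 7n - 6.
Matching the n-coefficient: p = 4p + 7 ⇒ p = - \frac{7}{3}.
Matching constants: q = -4p + 4q - 6 ⇒ q = - \frac{10}{9}.
General: s(n) = A·(4)^n - \frac{7 n}{3} - \frac{10}{9}.
Apply s(0) = 6: A - \frac{10}{9} = 6 ⇒ A = \frac{64}{9}.
So s(n) = \frac{64 \cdot 4^{n}}{9} - \frac{7 n}{3} - \frac{10}{9}.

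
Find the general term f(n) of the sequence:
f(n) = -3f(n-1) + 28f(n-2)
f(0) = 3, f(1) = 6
Characteristic equation: x² + 3x - 28 = 0, which factors as (x - (-7))(x - (4)) = 0.
Roots r₁ = -7, r₂ = 4 (distinct).
General solution: f(n) = A·(-7)^n + B·(4)^n.
From f(0) = 3: A + B = 3.
From f(1) = 6: -7A + 4B = 6.
Solving: A = \frac{6}{11}, B = \frac{27}{11}.
So f(n) = \frac{6 \left(-7\right)^{n}}{11} + \frac{27 \cdot 4^{n}}{11}.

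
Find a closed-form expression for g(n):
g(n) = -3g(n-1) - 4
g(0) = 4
First-order linear non-homogeneous.
Homogeneous solution: g_h(n) = A·(-3)^n.
Try constant particular solution g_p = K: K = -3K - 4 ⇒ K = -1.
General: g(n) = A·(-3)^n - 1.
Apply g(0) = 4: A - 1 = 4 ⇒ A = 5.
So g(n) = 5 \left(-3\right)^{n} - 1.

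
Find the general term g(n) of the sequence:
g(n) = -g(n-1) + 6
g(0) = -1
First-order linear non-homogeneous.
Homogeneous solution: g_h(n) = A·(-1)^n.
Try constant particular solution g_p = K: K = -K + 6 ⇒ K = 3.
General: g(n) = A·(-1)^n + 3.
Apply g(0) = -1: A + 3 = -1 ⇒ A = -4.
So g(n) = 3 - 4 \left(-1\right)^{n}.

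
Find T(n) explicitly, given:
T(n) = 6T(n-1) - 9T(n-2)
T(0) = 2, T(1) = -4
Characteristic equation: x² - 6x + 9 = 0, which is (x - (3))².
Repeated root r = 3.
General solution: T(n) = (A + Bn)·(3)^n.
From T(0) = 2: A = 2.
From T(1) = -4: (A + B)·(3) = -4 ⇒ B = - \frac{10}{3}.
So T(n) = \left(2 - \frac{10 n}{3}\right) \cdot (3)^n.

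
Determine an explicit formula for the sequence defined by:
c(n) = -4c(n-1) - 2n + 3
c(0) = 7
First-order linear with linear forcing.
Homogeneous solution: c_h(n) = A·(-4)^n.
Try particular c_p(n) = pn + q. Substituting:
  pn + q = -4(p(n-1) + q) - 2n + 3.
Matching the n-coefficient: p = -4p - 2 ⇒ p = - \frac{2}{5}.
Matching constants: q = 4p - 4q + 3 ⇒ q = \frac{7}{25}.
General: c(n) = A·(-4)^n - \frac{2 n}{5} + \frac{7}{25}.
Apply c(0) = 7: A + \frac{7}{25} = 7 ⇒ A = \frac{168}{25}.
So c(n) = \frac{168 \left(-4\right)^{n}}{25} - \frac{2 n}{5} + \frac{7}{25}.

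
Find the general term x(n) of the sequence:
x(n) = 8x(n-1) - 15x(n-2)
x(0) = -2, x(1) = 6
Characteristic equation: x² - 8x + 15 = 0, which factors as (x - (5))(x - (3)) = 0.
Roots r₁ = 5, r₂ = 3 (distinct).
General solution: x(n) = A·(5)^n + B·(3)^n.
From x(0) = -2: A + B = -2.
From x(1) = 6: 5A + 3B = 6.
Solving: A = 6, B = -8.
So x(n) = - 8 \cdot 3^{n} + 6 \cdot 5^{n}.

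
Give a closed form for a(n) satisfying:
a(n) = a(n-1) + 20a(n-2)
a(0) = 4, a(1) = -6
Characteristic equation: x² - x - 20 = 0, which factors as (x - (-4))(x - (5)) = 0.
Roots r₁ = -4, r₂ = 5 (distinct).
General solution: a(n) = A·(-4)^n + B·(5)^n.
From a(0) = 4: A + B = 4.
From a(1) = -6: -4A + 5B = -6.
Solving: A = \frac{26}{9}, B = \frac{10}{9}.
So a(n) = \frac{26 \left(-4\right)^{n}}{9} + \frac{10 \cdot 5^{n}}{9}.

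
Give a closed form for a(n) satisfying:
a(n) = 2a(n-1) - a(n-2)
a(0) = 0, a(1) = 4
Characteristic equation: x² - 2x + 1 = 0, which is (x - (1))².
Repeated root r = 1.
General solution: a(n) = (A + Bn)·(1)^n.
From a(0) = 0: A = 0.
From a(1) = 4: (A + B)·(1) = 4 ⇒ B = 4.
So a(n) = \left(4 n\right) \cdot (1)^n.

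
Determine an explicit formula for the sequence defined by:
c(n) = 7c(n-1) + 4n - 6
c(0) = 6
First-order linear with linear forcing.
Homogeneous solution: c_h(n) = A·(7)^n.
Try particular c_p(n) = pn + q. Substituting:
  pn + q = 7(p(n-1) + q) + 4n - 6.
Matching the n-coefficient: p = 7p + 4 ⇒ p = - \frac{2}{3}.
Matching constants: q = -7p + 7q - 6 ⇒ q = \frac{2}{9}.
General: c(n) = A·(7)^n - \frac{2 n}{3} + \frac{2}{9}.
Apply c(0) = 6: A + \frac{2}{9} = 6 ⇒ A = \frac{52}{9}.
So c(n) = \frac{52 \cdot 7^{n}}{9} - \frac{2 n}{3} + \frac{2}{9}.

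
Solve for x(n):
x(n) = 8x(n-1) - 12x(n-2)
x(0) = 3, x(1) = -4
Characteristic equation: x² - 8x + 12 = 0, which factors as (x - (2))(x - (6)) = 0.
Roots r₁ = 2, r₂ = 6 (distinct).
General solution: x(n) = A·(2)^n + B·(6)^n.
From x(0) = 3: A + B = 3.
From x(1) = -4: 2A + 6B = -4.
Solving: A = \frac{11}{2}, B = - \frac{5}{2}.
So x(n) = \frac{11 \cdot 2^{n}}{2} - \frac{5 \cdot 6^{n}}{2}.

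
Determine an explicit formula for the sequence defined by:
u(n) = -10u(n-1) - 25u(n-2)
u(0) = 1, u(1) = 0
Characteristic equation: x² + 10x + 25 = 0, which is (x - (-5))².
Repeated root r = -5.
General solution: u(n) = (A + Bn)·(-5)^n.
From u(0) = 1: A = 1.
From u(1) = 0: (A + B)·(-5) = 0 ⇒ B = -1.
So u(n) = \left(1 - n\right) \cdot (-5)^n.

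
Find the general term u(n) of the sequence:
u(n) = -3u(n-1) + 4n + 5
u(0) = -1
First-order linear with linear forcing.
Homogeneous solution: u_h(n) = A·(-3)^n.
Try particular u_p(n) = pn + q. Substituting:
  pn + q = -3(p(n-1) + q) + 4n + 5.
Matching the n-coefficient: p = -3p + 4 ⇒ p = 1.
Matching constants: q = 3p - 3q + 5 ⇒ q = 2.
General: u(n) = A·(-3)^n + n + 2.
Apply u(0) = -1: A + 2 = -1 ⇒ A = -3.
So u(n) = - 3 \left(-3\right)^{n} + n + 2.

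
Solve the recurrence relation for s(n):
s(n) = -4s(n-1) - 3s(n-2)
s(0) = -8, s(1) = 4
Characteristic equation: x² + 4x + 3 = 0, which factors as (x - (-3))(x - (-1)) = 0.
Roots r₁ = -3, r₂ = -1 (distinct).
General solution: s(n) = A·(-3)^n + B·(-1)^n.
From s(0) = -8: A + B = -8.
From s(1) = 4: -3A - B = 4.
Solving: A = 2, B = -10.
So s(n) = - 10 \left(-1\right)^{n} + 2 \left(-3\right)^{n}.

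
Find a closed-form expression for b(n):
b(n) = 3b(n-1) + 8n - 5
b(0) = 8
First-order linear with linear forcing.
Homogeneous solution: b_h(n) = A·(3)^n.
Try particular b_p(n) = pn + q. Substituting:
  pn + q = 3(p(n-1) + q) + 8n - 5.
Matching the n-coefficient: p = 3p + 8 ⇒ p = -4.
Matching constants: q = -3p + 3q - 5 ⇒ q = - \frac{7}{2}.
General: b(n) = A·(3)^n - 4 n - \frac{7}{2}.
Apply b(0) = 8: A - \frac{7}{2} = 8 ⇒ A = \frac{23}{2}.
So b(n) = \frac{23 \cdot 3^{n}}{2} - 4 n - \frac{7}{2}.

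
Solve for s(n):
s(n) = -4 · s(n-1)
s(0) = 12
Pure geometric recurrence with ratio -4.
By induction s(n) = s(0) · (-4)^n = 12 \left(-4\right)^{n}.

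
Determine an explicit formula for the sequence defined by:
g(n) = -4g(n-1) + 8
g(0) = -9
First-order linear non-homogeneous.
Homogeneous solution: g_h(n) = A·(-4)^n.
Try constant particular solution g_p = K: K = -4K + 8 ⇒ K = \frac{8}{5}.
General: g(n) = A·(-4)^n + \frac{8}{5}.
Apply g(0) = -9: A + \frac{8}{5} = -9 ⇒ A = - \frac{53}{5}.
So g(n) = \frac{8}{5} - \frac{53 \left(-4\right)^{n}}{5}.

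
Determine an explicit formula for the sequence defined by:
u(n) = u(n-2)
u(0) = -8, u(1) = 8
Characteristic equation: x² - 1 = 0, which factors as (x - (1))(x - (-1)) = 0.
Roots r₁ = 1, r₂ = -1 (distinct).
General solution: u(n) = A·(1)^n + B·(-1)^n.
From u(0) = -8: A + B = -8.
From u(1) = 8: A - B = 8.
Solving: A = 0, B = -8.
So u(n) = - 8 \left(-1\right)^{n}.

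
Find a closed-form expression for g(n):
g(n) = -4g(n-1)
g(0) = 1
This is a homogeneous first-order recurrence with ratio -4.
By induction g(n) = g(0) · (-4)^n = \left(-4\right)^{n}.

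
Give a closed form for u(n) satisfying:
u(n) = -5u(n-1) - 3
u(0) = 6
First-order linear non-homogeneous.
Homogeneous solution: u_h(n) = A·(-5)^n.
Try constant particular solution u_p = K: K = -5K - 3 ⇒ K = - \frac{1}{2}.
General: u(n) = A·(-5)^n - \frac{1}{2}.
Apply u(0) = 6: A - \frac{1}{2} = 6 ⇒ A = \frac{13}{2}.
So u(n) = \frac{13 \left(-5\right)^{n}}{2} - \frac{1}{2}.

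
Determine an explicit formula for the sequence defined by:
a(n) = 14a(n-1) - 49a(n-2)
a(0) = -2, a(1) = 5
Characteristic equation: x² - 14x + 49 = 0, which is (x - (7))².
Repeated root r = 7.
General solution: a(n) = (A + Bn)·(7)^n.
From a(0) = -2: A = -2.
From a(1) = 5: (A + B)·(7) = 5 ⇒ B = \frac{19}{7}.
So a(n) = \left(\frac{19 n}{7} - 2\right) \cdot (7)^n.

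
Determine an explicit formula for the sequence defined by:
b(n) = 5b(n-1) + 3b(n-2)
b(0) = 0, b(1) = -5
Characteristic equation: x² - 5x - 3 = 0.
Discriminant Δ = (5)² + 4·(3) = 37.
Roots r₁,₂ = (5 ± √37)/2, so r₁ = \frac{5}{2} + \frac{\sqrt{37}}{2}, r₂ = \frac{5}{2} - \frac{\sqrt{37}}{2}.
General solution: b(n) = A·r₁^n + B·r₂^n.
From the initial conditions, A + B = 0 and r₁A + r₂B = -5.
Since r₁ - r₂ = √37: A = (-5 - (0)r₂)/√37 = - \frac{5 \sqrt{37}}{37}, and B = 0 - A = \frac{5 \sqrt{37}}{37}.
So b(n) = \left(- \frac{5 \sqrt{37}}{37}\right)\left(\frac{5}{2} + \frac{\sqrt{37}}{2}\right)^n + \left(\frac{5 \sqrt{37}}{37}\right)\left(\frac{5}{2} - \frac{\sqrt{37}}{2}\right)^n.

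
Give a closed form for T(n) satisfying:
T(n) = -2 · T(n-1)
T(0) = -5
Pure geometric recurrence with ratio -2.
By induction T(n) = T(0) · (-2)^n = - 5 \left(-2\right)^{n}.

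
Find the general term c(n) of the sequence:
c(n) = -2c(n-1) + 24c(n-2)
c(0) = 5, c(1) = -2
Characteristic equation: x² + 2x - 24 = 0, which factors as (x - (4))(x - (-6)) = 0.
Roots r₁ = 4, r₂ = -6 (distinct).
General solution: c(n) = A·(4)^n + B·(-6)^n.
From c(0) = 5: A + B = 5.
From c(1) = -2: 4A - 6B = -2.
Solving: A = \frac{14}{5}, B = \frac{11}{5}.
So c(n) = \frac{11 \left(-6\right)^{n}}{5} + \frac{14 \cdot 4^{n}}{5}.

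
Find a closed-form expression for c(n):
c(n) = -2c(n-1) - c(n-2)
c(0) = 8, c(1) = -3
Characteristic equation: x² + 2x + 1 = 0, which is (x - (-1))².
Repeated root r = -1.
General solution: c(n) = (A + Bn)·(-1)^n.
From c(0) = 8: A = 8.
From c(1) = -3: (A + B)·(-1) = -3 ⇒ B = -5.
So c(n) = \left(8 - 5 n\right) \cdot (-1)^n.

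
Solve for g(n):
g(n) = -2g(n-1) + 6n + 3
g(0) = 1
First-order linear with linear forcing.
Homogeneous solution: g_h(n) = A·(-2)^n.
Try particular g_p(n) = pn + q. Substituting:
  pn + q = -2(p(n-1) + q) + 6n + 3.
Matching the n-coefficient: p = -2p + 6 ⇒ p = 2.
Matching constants: q = 2p - 2q + 3 ⇒ q = \frac{7}{3}.
General: g(n) = A·(-2)^n + 2 n + \frac{7}{3}.
Apply g(0) = 1: A + \frac{7}{3} = 1 ⇒ A = - \frac{4}{3}.
So g(n) = - \frac{4 \left(-2\right)^{n}}{3} + 2 n + \frac{7}{3}.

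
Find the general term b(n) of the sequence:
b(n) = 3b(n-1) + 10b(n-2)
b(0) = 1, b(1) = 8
Characteristic equation: x² - 3x - 10 = 0, which factors as (x - (-2))(x - (5)) = 0.
Roots r₁ = -2, r₂ = 5 (distinct).
General solution: b(n) = A·(-2)^n + B·(5)^n.
From b(0) = 1: A + B = 1.
From b(1) = 8: -2A + 5B = 8.
Solving: A = - \frac{3}{7}, B = \frac{10}{7}.
So b(n) = - \frac{3 \left(-2\right)^{n}}{7} + \frac{10 \cdot 5^{n}}{7}.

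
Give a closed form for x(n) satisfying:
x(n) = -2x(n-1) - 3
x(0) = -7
First-order linear non-homogeneous.
Homogeneous solution: x_h(n) = A·(-2)^n.
Try constant particular solution x_p = K: K = -2K - 3 ⇒ K = -1.
General: x(n) = A·(-2)^n - 1.
Apply x(0) = -7: A - 1 = -7 ⇒ A = -6.
So x(n) = - 6 \left(-2\right)^{n} - 1.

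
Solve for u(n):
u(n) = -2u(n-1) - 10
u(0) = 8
First-order linear non-homogeneous.
Homogeneous solution: u_h(n) = A·(-2)^n.
Try constant particular solution u_p = K: K = -2K - 10 ⇒ K = - \frac{10}{3}.
General: u(n) = A·(-2)^n - \frac{10}{3}.
Apply u(0) = 8: A - \frac{10}{3} = 8 ⇒ A = \frac{34}{3}.
So u(n) = \frac{34 \left(-2\right)^{n}}{3} - \frac{10}{3}.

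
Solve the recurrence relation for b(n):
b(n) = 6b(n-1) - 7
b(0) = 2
First-order linear non-homogeneous.
Homogeneous solution: b_h(n) = A·(6)^n.
Try constant particular solution b_p = K: K = 6K - 7 ⇒ K = \frac{7}{5}.
General: b(n) = A·(6)^n + \frac{7}{5}.
Apply b(0) = 2: A + \frac{7}{5} = 2 ⇒ A = \frac{3}{5}.
So b(n) = \frac{3 \cdot 6^{n}}{5} + \frac{7}{5}.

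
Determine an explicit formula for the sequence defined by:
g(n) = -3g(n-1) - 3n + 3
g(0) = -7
First-order linear with linear forcing.
Homogeneous solution: g_h(n) = A·(-3)^n.
Try particular g_p(n) = pn + q. Substituting:
  pn + q = -3(p(n-1) + q) - 3n + 3.
Matching the n-coefficient: p = -3p - 3 ⇒ p = - \frac{3}{4}.
Matching constants: q = 3p - 3q + 3 ⇒ q = \frac{3}{16}.
General: g(n) = A·(-3)^n - \frac{3 n}{4} + \frac{3}{16}.
Apply g(0) = -7: A + \frac{3}{16} = -7 ⇒ A = - \frac{115}{16}.
So g(n) = - \frac{115 \left(-3\right)^{n}}{16} - \frac{3 n}{4} + \frac{3}{16}.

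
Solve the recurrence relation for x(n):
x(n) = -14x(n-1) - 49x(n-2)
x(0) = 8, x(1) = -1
Characteristic equation: x² + 14x + 49 = 0, which is (x - (-7))².
Repeated root r = -7.
General solution: x(n) = (A + Bn)·(-7)^n.
From x(0) = 8: A = 8.
From x(1) = -1: (A + B)·(-7) = -1 ⇒ B = - \frac{55}{7}.
So x(n) = \left(8 - \frac{55 n}{7}\right) \cdot (-7)^n.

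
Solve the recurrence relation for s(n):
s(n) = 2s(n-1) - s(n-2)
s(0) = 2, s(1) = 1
Characteristic equation: x² - 2x + 1 = 0, which is (x - (1))².
Repeated root r = 1.
General solution: s(n) = (A + Bn)·(1)^n.
From s(0) = 2: A = 2.
From s(1) = 1: (A + B)·(1) = 1 ⇒ B = -1.
So s(n) = \left(2 - n\right) \cdot (1)^n.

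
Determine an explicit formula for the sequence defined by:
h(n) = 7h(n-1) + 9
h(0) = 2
First-order linear non-homogeneous.
Homogeneous solution: h_h(n) = A·(7)^n.
Try constant particular solution h_p = K: K = 7K + 9 ⇒ K = - \frac{3}{2}.
General: h(n) = A·(7)^n - \frac{3}{2}.
Apply h(0) = 2: A - \frac{3}{2} = 2 ⇒ A = \frac{7}{2}.
So h(n) = \frac{7 \cdot 7^{n}}{2} - \frac{3}{2}.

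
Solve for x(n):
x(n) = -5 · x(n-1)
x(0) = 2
Pure geometric recurrence with ratio -5.
By induction x(n) = x(0) · (-5)^n = 2 \left(-5\right)^{n}.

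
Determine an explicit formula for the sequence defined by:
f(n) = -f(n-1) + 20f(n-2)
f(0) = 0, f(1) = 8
Characteristic equation: x² + x - 20 = 0, which factors as (x - (-5))(x - (4)) = 0.
Roots r₁ = -5, r₂ = 4 (distinct).
General solution: f(n) = A·(-5)^n + B·(4)^n.
From f(0) = 0: A + B = 0.
From f(1) = 8: -5A + 4B = 8.
Solving: A = - \frac{8}{9}, B = \frac{8}{9}.
So f(n) = - \frac{8 \left(-5\right)^{n}}{9} + \frac{8 \cdot 4^{n}}{9}.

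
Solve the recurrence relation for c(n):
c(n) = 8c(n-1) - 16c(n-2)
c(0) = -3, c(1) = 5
Characteristic equation: x² - 8x + 16 = 0, which is (x - (4))².
Repeated root r = 4.
General solution: c(n) = (A + Bn)·(4)^n.
From c(0) = -3: A = -3.
From c(1) = 5: (A + B)·(4) = 5 ⇒ B = \frac{17}{4}.
So c(n) = \left(\frac{17 n}{4} - 3\right) \cdot (4)^n.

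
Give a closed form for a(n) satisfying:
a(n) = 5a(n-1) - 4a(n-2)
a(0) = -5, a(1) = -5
Characteristic equation: x² - 5x + 4 = 0, which factors as (x - (1))(x - (4)) = 0.
Roots r₁ = 1, r₂ = 4 (distinct).
General solution: a(n) = A·(1)^n + B·(4)^n.
From a(0) = -5: A + B = -5.
From a(1) = -5: A + 4B = -5.
Solving: A = -5, B = 0.
So a(n) = -5.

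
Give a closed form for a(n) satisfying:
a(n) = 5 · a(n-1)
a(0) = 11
Pure geometric recurrence with ratio 5.
By induction a(n) = a(0) · (5)^n = 11 \cdot 5^{n}.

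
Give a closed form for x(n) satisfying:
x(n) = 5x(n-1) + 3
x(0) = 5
First-order linear non-homogeneous.
Homogeneous solution: x_h(n) = A·(5)^n.
Try constant particular solution x_p = K: K = 5K + 3 ⇒ K = - \frac{3}{4}.
General: x(n) = A·(5)^n - \frac{3}{4}.
Apply x(0) = 5: A - \frac{3}{4} = 5 ⇒ A = \frac{23}{4}.
So x(n) = \frac{23 \cdot 5^{n}}{4} - \frac{3}{4}.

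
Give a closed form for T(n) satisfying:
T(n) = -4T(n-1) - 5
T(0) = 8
First-order linear non-homogeneous.
Homogeneous solution: T_h(n) = A·(-4)^n.
Try constant particular solution T_p = K: K = -4K - 5 ⇒ K = -1.
General: T(n) = A·(-4)^n - 1.
Apply T(0) = 8: A - 1 = 8 ⇒ A = 9.
So T(n) = 9 \left(-4\right)^{n} - 1.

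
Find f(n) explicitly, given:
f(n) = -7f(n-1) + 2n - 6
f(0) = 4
First-order linear with linear forcing.
Homogeneous solution: f_h(n) = A·(-7)^n.
Try particular f_p(n) = pn + q. Substituting:
  pn + q = -7(p(n-1) + q) + 2n - 6.
Matching the n-coefficient: p = -7p + 2 ⇒ p = \frac{1}{4}.
Matching constants: q = 7p - 7q - 6 ⇒ q = - \frac{17}{32}.
General: f(n) = A·(-7)^n + \frac{n}{4} - \frac{17}{32}.
Apply f(0) = 4: A - \frac{17}{32} = 4 ⇒ A = \frac{145}{32}.
So f(n) = \frac{145 \left(-7\right)^{n}}{32} + \frac{n}{4} - \frac{17}{32}.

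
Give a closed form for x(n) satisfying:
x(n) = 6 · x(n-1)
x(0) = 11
Pure geometric recurrence with ratio 6.
By induction x(n) = x(0) · (6)^n = 11 \cdot 6^{n}.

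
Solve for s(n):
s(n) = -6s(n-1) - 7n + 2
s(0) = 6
First-order linear with linear forcing.
Homogeneous solution: s_h(n) = A·(-6)^n.
Try particular s_p(n) = pn + q. Substituting:
  pn + q = -6(p(n-1) + q) - 7n + 2.
Matching the n-coefficient: p = -6p - 7 ⇒ p = -1.
Matching constants: q = 6p - 6q + 2 ⇒ q = - \frac{4}{7}.
General: s(n) = A·(-6)^n - n - \frac{4}{7}.
Apply s(0) = 6: A - \frac{4}{7} = 6 ⇒ A = \frac{46}{7}.
So s(n) = \frac{46 \left(-6\right)^{n}}{7} - n - \frac{4}{7}.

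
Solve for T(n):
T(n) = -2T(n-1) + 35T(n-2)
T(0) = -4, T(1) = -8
Characteristic equation: x² + 2x - 35 = 0, which factors as (x - (5))(x - (-7)) = 0.
Roots r₁ = 5, r₂ = -7 (distinct).
General solution: T(n) = A·(5)^n + B·(-7)^n.
From T(0) = -4: A + B = -4.
From T(1) = -8: 5A - 7B = -8.
Solving: A = -3, B = -1.
So T(n) = - \left(-7\right)^{n} - 3 \cdot 5^{n}.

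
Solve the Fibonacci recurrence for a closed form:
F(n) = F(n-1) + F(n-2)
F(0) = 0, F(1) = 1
This is the Fibonacci sequence.
Characteristic equation: x² - x - 1 = 0; roots r₁ = \frac{1}{2} + \frac{\sqrt{5}}{2}, r₂ = \frac{1}{2} - \frac{\sqrt{5}}{2}.
General: F(n) = A·r₁^n + B·r₂^n. Solving with F(0)=0, F(1)=1 gives A = \frac{\sqrt{5}}{5}, B = - \frac{\sqrt{5}}{5}.
So F(n) = \frac{2^{- n} \sqrt{5} \left(- \left(1 - \sqrt{5}\right)^{n} + \left(1 + \sqrt{5}\right)^{n}\right)}{5}.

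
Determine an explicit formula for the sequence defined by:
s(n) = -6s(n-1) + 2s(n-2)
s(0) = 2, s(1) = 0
Characteristic equation: x² + 6x - 2 = 0.
Discriminant Δ = (-6)² + 4·(2) = 44.
Roots r₁,₂ = (-6 ± √44)/2, so r₁ = -3 + \sqrt{11}, r₂ = - \sqrt{11} - 3.
General solution: s(n) = A·r₁^n + B·r₂^n.
From the initial conditions, A + B = 2 and r₁A + r₂B = 0.
Since r₁ - r₂ = √44: A = (0 - (2)r₂)/√44 = \frac{3 \sqrt{11}}{11} + 1, and B = 2 - A = 1 - \frac{3 \sqrt{11}}{11}.
So s(n) = \left(\frac{3 \sqrt{11}}{11} + 1\right)\left(-3 + \sqrt{11}\right)^n + \left(1 - \frac{3 \sqrt{11}}{11}\right)\left(- \sqrt{11} - 3\right)^n.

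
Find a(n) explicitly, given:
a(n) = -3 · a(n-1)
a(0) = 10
Pure geometric recurrence with ratio -3.
By induction a(n) = a(0) · (-3)^n = 10 \left(-3\right)^{n}.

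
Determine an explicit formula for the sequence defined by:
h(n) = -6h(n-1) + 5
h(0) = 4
First-order linear non-homogeneous.
Homogeneous solution: h_h(n) = A·(-6)^n.
Try constant particular solution h_p = K: K = -6K + 5 ⇒ K = \frac{5}{7}.
General: h(n) = A·(-6)^n + \frac{5}{7}.
Apply h(0) = 4: A + \frac{5}{7} = 4 ⇒ A = \frac{23}{7}.
So h(n) = \frac{23 \left(-6\right)^{n}}{7} + \frac{5}{7}.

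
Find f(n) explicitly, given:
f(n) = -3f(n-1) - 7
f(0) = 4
First-order linear non-homogeneous.
Homogeneous solution: f_h(n) = A·(-3)^n.
Try constant particular solution f_p = K: K = -3K - 7 ⇒ K = - \frac{7}{4}.
General: f(n) = A·(-3)^n - \frac{7}{4}.
Apply f(0) = 4: A - \frac{7}{4} = 4 ⇒ A = \frac{23}{4}.
So f(n) = \frac{23 \left(-3\right)^{n}}{4} - \frac{7}{4}.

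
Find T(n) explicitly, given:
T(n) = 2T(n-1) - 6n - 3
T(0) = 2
First-order linear with linear forcing.
Homogeneous solution: T_h(n) = A·(2)^n.
Try particular T_p(n) = pn + q. Substituting:
  pn + q = 2(p(n-1) + q) - 6n - 3.
Matching the n-coefficient: p = 2p - 6 ⇒ p = 6.
Matching constants: q = -2p + 2q - 3 ⇒ q = 15.
General: T(n) = A·(2)^n + 6 n + 15.
Apply T(0) = 2: A + 15 = 2 ⇒ A = -13.
So T(n) = - 13 \cdot 2^{n} + 6 n + 15.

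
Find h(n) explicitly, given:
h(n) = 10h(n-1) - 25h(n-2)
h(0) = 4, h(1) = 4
Characteristic equation: x² - 10x + 25 = 0, which is (x - (5))².
Repeated root r = 5.
General solution: h(n) = (A + Bn)·(5)^n.
From h(0) = 4: A = 4.
From h(1) = 4: (A + B)·(5) = 4 ⇒ B = - \frac{16}{5}.
So h(n) = \left(4 - \frac{16 n}{5}\right) \cdot (5)^n.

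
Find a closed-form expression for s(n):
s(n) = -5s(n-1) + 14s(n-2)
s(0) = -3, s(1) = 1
Characteristic equation: x² + 5x - 14 = 0, which factors as (x - (2))(x - (-7)) = 0.
Roots r₁ = 2, r₂ = -7 (distinct).
General solution: s(n) = A·(2)^n + B·(-7)^n.
From s(0) = -3: A + B = -3.
From s(1) = 1: 2A - 7B = 1.
Solving: A = - \frac{20}{9}, B = - \frac{7}{9}.
So s(n) = - \frac{7 \left(-7\right)^{n}}{9} - \frac{20 \cdot 2^{n}}{9}.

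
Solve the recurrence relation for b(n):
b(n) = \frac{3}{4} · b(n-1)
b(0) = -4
Pure geometric recurrence with ratio \frac{3}{4}.
By induction b(n) = b(0) · (\frac{3}{4})^n = - 4 \left(\frac{3}{4}\right)^{n}.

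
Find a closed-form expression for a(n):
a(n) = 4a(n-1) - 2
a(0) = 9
First-order linear non-homogeneous.
Homogeneous solution: a_h(n) = A·(4)^n.
Try constant particular solution a_p = K: K = 4K - 2 ⇒ K = \frac{2}{3}.
General: a(n) = A·(4)^n + \frac{2}{3}.
Apply a(0) = 9: A + \frac{2}{3} = 9 ⇒ A = \frac{25}{3}.
So a(n) = \frac{25 \cdot 4^{n}}{3} + \frac{2}{3}.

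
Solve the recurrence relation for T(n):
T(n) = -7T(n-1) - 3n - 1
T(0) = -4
First-order linear with linear forcing.
Homogeneous solution: T_h(n) = A·(-7)^n.
Try particular T_p(n) = pn + q. Substituting:
  pn + q = -7(p(n-1) + q) - 3n - 1.
Matching the n-coefficient: p = -7p - 3 ⇒ p = - \frac{3}{8}.
Matching constants: q = 7p - 7q - 1 ⇒ q = - \frac{29}{64}.
General: T(n) = A·(-7)^n - \frac{3 n}{8} - \frac{29}{64}.
Apply T(0) = -4: A - \frac{29}{64} = -4 ⇒ A = - \frac{227}{64}.
So T(n) = - \frac{227 \left(-7\right)^{n}}{64} - \frac{3 n}{8} - \frac{29}{64}.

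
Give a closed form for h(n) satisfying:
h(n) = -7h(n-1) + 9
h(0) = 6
First-order linear non-homogeneous.
Homogeneous solution: h_h(n) = A·(-7)^n.
Try constant particular solution h_p = K: K = -7K + 9 ⇒ K = \frac{9}{8}.
General: h(n) = A·(-7)^n + \frac{9}{8}.
Apply h(0) = 6: A + \frac{9}{8} = 6 ⇒ A = \frac{39}{8}.
So h(n) = \frac{39 \left(-7\right)^{n}}{8} + \frac{9}{8}.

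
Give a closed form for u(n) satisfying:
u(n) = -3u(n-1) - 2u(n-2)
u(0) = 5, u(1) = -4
Characteristic equation: x² + 3x + 2 = 0, which factors as (x - (-2))(x - (-1)) = 0.
Roots r₁ = -2, r₂ = -1 (distinct).
General solution: u(n) = A·(-2)^n + B·(-1)^n.
From u(0) = 5: A + B = 5.
From u(1) = -4: -2A - B = -4.
Solving: A = -1, B = 6.
So u(n) = 6 \left(-1\right)^{n} - \left(-2\right)^{n}.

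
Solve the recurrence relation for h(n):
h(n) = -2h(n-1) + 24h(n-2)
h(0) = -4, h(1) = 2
Characteristic equation: x² + 2x - 24 = 0, which factors as (x - (4))(x - (-6)) = 0.
Roots r₁ = 4, r₂ = -6 (distinct).
General solution: h(n) = A·(4)^n + B·(-6)^n.
From h(0) = -4: A + B = -4.
From h(1) = 2: 4A - 6B = 2.
Solving: A = - \frac{11}{5}, B = - \frac{9}{5}.
So h(n) = - \frac{9 \left(-6\right)^{n}}{5} - \frac{11 \cdot 4^{n}}{5}.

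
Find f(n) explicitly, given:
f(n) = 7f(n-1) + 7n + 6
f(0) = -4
First-order linear with linear forcing.
Homogeneous solution: f_h(n) = A·(7)^n.
Try particular f_p(n) = pn + q. Substituting:
  pn + q = 7(p(n-1) + q) + 7n + 6.
Matching the n-coefficient: p = 7p + 7 ⇒ p = - \frac{7}{6}.
Matching constants: q = -7p + 7q + 6 ⇒ q = - \frac{85}{36}.
General: f(n) = A·(7)^n - \frac{7 n}{6} - \frac{85}{36}.
Apply f(0) = -4: A - \frac{85}{36} = -4 ⇒ A = - \frac{59}{36}.
So f(n) = - \frac{59 \cdot 7^{n}}{36} - \frac{7 n}{6} - \frac{85}{36}.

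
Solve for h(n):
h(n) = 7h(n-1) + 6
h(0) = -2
First-order linear non-homogeneous.
Homogeneous solution: h_h(n) = A·(7)^n.
Try constant particular solution h_p = K: K = 7K + 6 ⇒ K = -1.
General: h(n) = A·(7)^n - 1.
Apply h(0) = -2: A - 1 = -2 ⇒ A = -1.
So h(n) = - 7^{n} - 1.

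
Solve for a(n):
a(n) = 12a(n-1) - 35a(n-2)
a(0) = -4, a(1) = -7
Characteristic equation: x² - 12x + 35 = 0, which factors as (x - (5))(x - (7)) = 0.
Roots r₁ = 5, r₂ = 7 (distinct).
General solution: a(n) = A·(5)^n + B·(7)^n.
From a(0) = -4: A + B = -4.
From a(1) = -7: 5A + 7B = -7.
Solving: A = - \frac{21}{2}, B = \frac{13}{2}.
So a(n) = - \frac{21 \cdot 5^{n}}{2} + \frac{13 \cdot 7^{n}}{2}.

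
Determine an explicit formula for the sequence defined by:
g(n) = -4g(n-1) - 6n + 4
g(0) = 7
First-order linear with linear forcing.
Homogeneous solution: g_h(n) = A·(-4)^n.
Try particular g_p(n) = pn + q. Substituting:
  pn + q = -4(p(n-1) + q) - 6n + 4.
Matching the n-coefficient: p = -4p - 6 ⇒ p = - \frac{6}{5}.
Matching constants: q = 4p - 4q + 4 ⇒ q = - \frac{4}{25}.
General: g(n) = A·(-4)^n - \frac{6 n}{5} - \frac{4}{25}.
Apply g(0) = 7: A - \frac{4}{25} = 7 ⇒ A = \frac{179}{25}.
So g(n) = \frac{179 \left(-4\right)^{n}}{25} - \frac{6 n}{5} - \frac{4}{25}.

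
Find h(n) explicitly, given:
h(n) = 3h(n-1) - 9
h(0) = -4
First-order linear non-homogeneous.
Homogeneous solution: h_h(n) = A·(3)^n.
Try constant particular solution h_p = K: K = 3K - 9 ⇒ K = \frac{9}{2}.
General: h(n) = A·(3)^n + \frac{9}{2}.
Apply h(0) = -4: A + \frac{9}{2} = -4 ⇒ A = - \frac{17}{2}.
So h(n) = \frac{9}{2} - \frac{17 \cdot 3^{n}}{2}.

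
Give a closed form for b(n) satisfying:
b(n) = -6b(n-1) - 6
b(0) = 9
First-order linear non-homogeneous.
Homogeneous solution: b_h(n) = A·(-6)^n.
Try constant particular solution b_p = K: K = -6K - 6 ⇒ K = - \frac{6}{7}.
General: b(n) = A·(-6)^n - \frac{6}{7}.
Apply b(0) = 9: A - \frac{6}{7} = 9 ⇒ A = \frac{69}{7}.
So b(n) = \frac{69 \left(-6\right)^{n}}{7} - \frac{6}{7}.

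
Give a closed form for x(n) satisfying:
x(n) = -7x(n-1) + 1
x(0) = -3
First-order linear non-homogeneous.
Homogeneous solution: x_h(n) = A·(-7)^n.
Try constant particular solution x_p = K: K = -7K + 1 ⇒ K = \frac{1}{8}.
General: x(n) = A·(-7)^n + \frac{1}{8}.
Apply x(0) = -3: A + \frac{1}{8} = -3 ⇒ A = - \frac{25}{8}.
So x(n) = \frac{1}{8} - \frac{25 \left(-7\right)^{n}}{8}.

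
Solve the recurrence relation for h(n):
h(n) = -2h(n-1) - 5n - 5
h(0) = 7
First-order linear with linear forcing.
Homogeneous solution: h_h(n) = A·(-2)^n.
Try particular h_p(n) = pn + q. Substituting:
  pn + q = -2(p(n-1) + q) - 5n - 5.
Matching the n-coefficient: p = -2p - 5 ⇒ p = - \frac{5}{3}.
Matching constants: q = 2p - 2q - 5 ⇒ q = - \frac{25}{9}.
General: h(n) = A·(-2)^n - \frac{5 n}{3} - \frac{25}{9}.
Apply h(0) = 7: A - \frac{25}{9} = 7 ⇒ A = \frac{88}{9}.
So h(n) = \frac{88 \left(-2\right)^{n}}{9} - \frac{5 n}{3} - \frac{25}{9}.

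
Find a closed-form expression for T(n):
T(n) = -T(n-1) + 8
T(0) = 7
First-order linear non-homogeneous.
Homogeneous solution: T_h(n) = A·(-1)^n.
Try constant particular solution T_p = K: K = -K + 8 ⇒ K = 4.
General: T(n) = A·(-1)^n + 4.
Apply T(0) = 7: A + 4 = 7 ⇒ A = 3.
So T(n) = 3 \left(-1\right)^{n} + 4.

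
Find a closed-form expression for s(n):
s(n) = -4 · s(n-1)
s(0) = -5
Pure geometric recurrence with ratio -4.
By induction s(n) = s(0) · (-4)^n = - 5 \left(-4\right)^{n}.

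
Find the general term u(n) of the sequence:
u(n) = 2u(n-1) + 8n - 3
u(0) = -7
First-order linear with linear forcing.
Homogeneous solution: u_h(n) = A·(2)^n.
Try particular u_p(n) = pn + q. Substituting:
  pn + q = 2(p(n-1) + q) + 8n - 3.
Matching the n-coefficient: p = 2p + 8 ⇒ p = -8.
Matching constants: q = -2p + 2q - 3 ⇒ q = -13.
General: u(n) = A·(2)^n - 8 n - 13.
Apply u(0) = -7: A - 13 = -7 ⇒ A = 6.
So u(n) = 6 \cdot 2^{n} - 8 n - 13.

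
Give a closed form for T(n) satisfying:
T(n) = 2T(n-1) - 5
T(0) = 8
First-order linear non-homogeneous.
Homogeneous solution: T_h(n) = A·(2)^n.
Try constant particular solution T_p = K: K = 2K - 5 ⇒ K = 5.
General: T(n) = A·(2)^n + 5.
Apply T(0) = 8: A + 5 = 8 ⇒ A = 3.
So T(n) = 3 \cdot 2^{n} + 5.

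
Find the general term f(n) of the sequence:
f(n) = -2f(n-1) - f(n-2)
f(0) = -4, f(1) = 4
Characteristic equation: x² + 2x + 1 = 0, which is (x - (-1))².
Repeated root r = -1.
General solution: f(n) = (A + Bn)·(-1)^n.
From f(0) = -4: A = -4.
From f(1) = 4: (A + B)·(-1) = 4 ⇒ B = 0.
So f(n) = \left(-4\right) \cdot (-1)^n.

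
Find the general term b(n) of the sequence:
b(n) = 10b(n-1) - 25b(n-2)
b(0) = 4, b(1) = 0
Characteristic equation: x² - 10x + 25 = 0, which is (x - (5))².
Repeated root r = 5.
General solution: b(n) = (A + Bn)·(5)^n.
From b(0) = 4: A = 4.
From b(1) = 0: (A + B)·(5) = 0 ⇒ B = -4.
So b(n) = \left(4 - 4 n\right) \cdot (5)^n.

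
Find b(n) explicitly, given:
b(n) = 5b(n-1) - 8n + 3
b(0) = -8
First-order linear with linear forcing.
Homogeneous solution: b_h(n) = A·(5)^n.
Try particular b_p(n) = pn + q. Substituting:
  pn + q = 5(p(n-1) + q) - 8n + 3.
Matching the n-coefficient: p = 5p - 8 ⇒ p = 2.
Matching constants: q = -5p + 5q + 3 ⇒ q = \frac{7}{4}.
General: b(n) = A·(5)^n + 2 n + \frac{7}{4}.
Apply b(0) = -8: A + \frac{7}{4} = -8 ⇒ A = - \frac{39}{4}.
So b(n) = - \frac{39 \cdot 5^{n}}{4} + 2 n + \frac{7}{4}.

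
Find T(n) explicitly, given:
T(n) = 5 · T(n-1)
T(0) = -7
Pure geometric recurrence with ratio 5.
By induction T(n) = T(0) · (5)^n = - 7 \cdot 5^{n}.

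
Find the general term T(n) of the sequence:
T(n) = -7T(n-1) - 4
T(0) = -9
First-order linear non-homogeneous.
Homogeneous solution: T_h(n) = A·(-7)^n.
Try constant particular solution T_p = K: K = -7K - 4 ⇒ K = - \frac{1}{2}.
General: T(n) = A·(-7)^n - \frac{1}{2}.
Apply T(0) = -9: A - \frac{1}{2} = -9 ⇒ A = - \frac{17}{2}.
So T(n) = - \frac{17 \left(-7\right)^{n}}{2} - \frac{1}{2}.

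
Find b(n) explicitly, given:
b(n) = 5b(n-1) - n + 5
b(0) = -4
First-order linear with linear forcing.
Homogeneous solution: b_h(n) = A·(5)^n.
Try particular b_p(n) = pn + q. Substituting:
  pn + q = 5(p(n-1) + q) - n + 5.
Matching the n-coefficient: p = 5p - 1 ⇒ p = \frac{1}{4}.
Matching constants: q = -5p + 5q + 5 ⇒ q = - \frac{15}{16}.
General: b(n) = A·(5)^n + \frac{n}{4} - \frac{15}{16}.
Apply b(0) = -4: A - \frac{15}{16} = -4 ⇒ A = - \frac{49}{16}.
So b(n) = - \frac{49 \cdot 5^{n}}{16} + \frac{n}{4} - \frac{15}{16}.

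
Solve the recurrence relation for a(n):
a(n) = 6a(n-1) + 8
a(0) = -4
First-order linear non-homogeneous.
Homogeneous solution: a_h(n) = A·(6)^n.
Try constant particular solution a_p = K: K = 6K + 8 ⇒ K = - \frac{8}{5}.
General: a(n) = A·(6)^n - \frac{8}{5}.
Apply a(0) = -4: A - \frac{8}{5} = -4 ⇒ A = - \frac{12}{5}.
So a(n) = - \frac{12 \cdot 6^{n}}{5} - \frac{8}{5}.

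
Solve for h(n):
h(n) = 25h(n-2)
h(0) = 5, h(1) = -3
Characteristic equation: x² - 25 = 0, which factors as (x - (5))(x - (-5)) = 0.
Roots r₁ = 5, r₂ = -5 (distinct).
General solution: h(n) = A·(5)^n + B·(-5)^n.
From h(0) = 5: A + B = 5.
From h(1) = -3: 5A - 5B = -3.
Solving: A = \frac{11}{5}, B = \frac{14}{5}.
So h(n) = \frac{14 \left(-5\right)^{n}}{5} + \frac{11 \cdot 5^{n}}{5}.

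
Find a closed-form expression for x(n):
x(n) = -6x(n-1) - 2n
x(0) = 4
First-order linear with linear forcing.
Homogeneous solution: x_h(n) = A·(-6)^n.
Try particular x_p(n) = pn + q. Substituting:
  pn + q = -6(p(n-1) + q) - 2n.
Matching the n-coefficient: p = -6p - 2 ⇒ p = - \frac{2}{7}.
Matching constants: q = 6p - 6q ⇒ q = - \frac{12}{49}.
General: x(n) = A·(-6)^n - \frac{2 n}{7} - \frac{12}{49}.
Apply x(0) = 4: A - \frac{12}{49} = 4 ⇒ A = \frac{208}{49}.
So x(n) = \frac{208 \left(-6\right)^{n}}{49} - \frac{2 n}{7} - \frac{12}{49}.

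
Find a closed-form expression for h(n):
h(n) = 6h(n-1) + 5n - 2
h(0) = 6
First-order linear with linear forcing.
Homogeneous solution: h_h(n) = A·(6)^n.
Try particular h_p(n) = pn + q. Substituting:
  pn + q = 6(p(n-1) + q) + 5n - 2.
Matching the n-coefficient: p = 6p + 5 ⇒ p = -1.
Matching constants: q = -6p + 6q - 2 ⇒ q = - \frac{4}{5}.
General: h(n) = A·(6)^n - n - \frac{4}{5}.
Apply h(0) = 6: A - \frac{4}{5} = 6 ⇒ A = \frac{34}{5}.
So h(n) = \frac{34 \cdot 6^{n}}{5} - n - \frac{4}{5}.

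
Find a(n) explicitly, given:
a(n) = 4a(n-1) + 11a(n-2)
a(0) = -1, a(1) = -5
Characteristic equation: x² - 4x - 11 = 0.
Discriminant Δ = (4)² + 4·(11) = 60.
Roots r₁,₂ = (4 ± √60)/2, so r₁ = 2 + \sqrt{15}, r₂ = 2 - \sqrt{15}.
General solution: a(n) = A·r₁^n + B·r₂^n.
From the initial conditions, A + B = -1 and r₁A + r₂B = -5.
Since r₁ - r₂ = √60: A = (-5 - (-1)r₂)/√60 = - \frac{1}{2} - \frac{\sqrt{15}}{10}, and B = -1 - A = - \frac{1}{2} + \frac{\sqrt{15}}{10}.
So a(n) = \left(- \frac{1}{2} - \frac{\sqrt{15}}{10}\right)\left(2 + \sqrt{15}\right)^n + \left(- \frac{1}{2} + \frac{\sqrt{15}}{10}\right)\left(2 - \sqrt{15}\right)^n.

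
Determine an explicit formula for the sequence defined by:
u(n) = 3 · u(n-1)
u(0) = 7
Pure geometric recurrence with ratio 3.
By induction u(n) = u(0) · (3)^n = 7 \cdot 3^{n}.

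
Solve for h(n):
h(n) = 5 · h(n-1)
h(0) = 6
Pure geometric recurrence with ratio 5.
By induction h(n) = h(0) · (5)^n = 6 \cdot 5^{n}.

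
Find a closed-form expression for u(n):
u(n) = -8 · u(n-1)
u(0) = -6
Pure geometric recurrence with ratio -8.
By induction u(n) = u(0) · (-8)^n = - 6 \left(-8\right)^{n}.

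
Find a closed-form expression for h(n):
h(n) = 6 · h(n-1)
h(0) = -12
Pure geometric recurrence with ratio 6.
By induction h(n) = h(0) · (6)^n = - 12 \cdot 6^{n}.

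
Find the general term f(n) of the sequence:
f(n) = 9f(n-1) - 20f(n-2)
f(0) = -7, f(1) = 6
Characteristic equation: x² - 9x + 20 = 0, which factors as (x - (5))(x - (4)) = 0.
Roots r₁ = 5, r₂ = 4 (distinct).
General solution: f(n) = A·(5)^n + B·(4)^n.
From f(0) = -7: A + B = -7.
From f(1) = 6: 5A + 4B = 6.
Solving: A = 34, B = -41.
So f(n) = - 41 \cdot 4^{n} + 34 \cdot 5^{n}.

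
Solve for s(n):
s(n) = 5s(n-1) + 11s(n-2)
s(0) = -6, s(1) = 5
Characteristic equation: x² - 5x - 11 = 0.
Discriminant Δ = (5)² + 4·(11) = 69.
Roots r₁,₂ = (5 ± √69)/2, so r₁ = \frac{5}{2} + \frac{\sqrt{69}}{2}, r₂ = \frac{5}{2} - \frac{\sqrt{69}}{2}.
General solution: s(n) = A·r₁^n + B·r₂^n.
From the initial conditions, A + B = -6 and r₁A + r₂B = 5.
Since r₁ - r₂ = √69: A = (5 - (-6)r₂)/√69 = -3 + \frac{20 \sqrt{69}}{69}, and B = -6 - A = -3 - \frac{20 \sqrt{69}}{69}.
So s(n) = \left(-3 + \frac{20 \sqrt{69}}{69}\right)\left(\frac{5}{2} + \frac{\sqrt{69}}{2}\right)^n + \left(-3 - \frac{20 \sqrt{69}}{69}\right)\left(\frac{5}{2} - \frac{\sqrt{69}}{2}\right)^n.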